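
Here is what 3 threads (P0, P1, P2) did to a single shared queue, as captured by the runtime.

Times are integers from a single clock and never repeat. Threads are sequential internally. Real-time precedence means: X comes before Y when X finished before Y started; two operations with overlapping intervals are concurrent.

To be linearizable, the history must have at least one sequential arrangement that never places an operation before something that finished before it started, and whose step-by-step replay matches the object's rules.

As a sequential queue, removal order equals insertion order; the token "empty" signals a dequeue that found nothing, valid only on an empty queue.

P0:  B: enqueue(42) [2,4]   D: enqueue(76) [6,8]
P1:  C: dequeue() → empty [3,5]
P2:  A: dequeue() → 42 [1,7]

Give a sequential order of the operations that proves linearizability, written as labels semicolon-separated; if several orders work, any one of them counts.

B; A; C; D

after step 1 (B enqueue(42)): queue <42>
after step 2 (A dequeue() → 42): queue <>
after step 3 (C dequeue() → empty): queue <>
after step 4 (D enqueue(76)): queue <76>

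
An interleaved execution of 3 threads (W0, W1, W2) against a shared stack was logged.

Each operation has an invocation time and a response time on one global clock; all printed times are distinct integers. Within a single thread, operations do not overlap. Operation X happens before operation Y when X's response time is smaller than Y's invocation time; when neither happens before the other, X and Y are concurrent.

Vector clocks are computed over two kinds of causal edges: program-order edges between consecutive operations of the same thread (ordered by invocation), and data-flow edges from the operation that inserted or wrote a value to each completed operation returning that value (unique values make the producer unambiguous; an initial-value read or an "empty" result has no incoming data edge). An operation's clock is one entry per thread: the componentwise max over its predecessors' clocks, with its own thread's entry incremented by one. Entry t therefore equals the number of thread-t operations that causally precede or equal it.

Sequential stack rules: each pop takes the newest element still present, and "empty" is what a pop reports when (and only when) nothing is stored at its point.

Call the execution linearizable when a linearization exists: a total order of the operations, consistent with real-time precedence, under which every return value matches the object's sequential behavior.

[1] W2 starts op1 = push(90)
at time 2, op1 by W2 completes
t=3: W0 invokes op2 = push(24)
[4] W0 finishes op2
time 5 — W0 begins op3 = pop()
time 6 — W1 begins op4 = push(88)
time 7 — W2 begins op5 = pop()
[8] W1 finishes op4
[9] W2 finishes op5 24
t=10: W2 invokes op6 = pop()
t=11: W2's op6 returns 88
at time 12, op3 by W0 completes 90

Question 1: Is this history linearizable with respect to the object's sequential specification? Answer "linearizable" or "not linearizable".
linearizable

a witness: op1, op2, op5, op3, op4, op6
after step 1 (op1 push(90)): stack <90>
after step 2 (op2 push(24)): stack <90,24>
after step 3 (op5 pop() → 24): stack <90>
after step 4 (op3 pop() → 90): stack <>
after step 5 (op4 push(88)): stack <88>
after step 6 (op6 pop() → 88): stack <>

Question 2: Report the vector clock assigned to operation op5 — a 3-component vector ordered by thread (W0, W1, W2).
Answer: (1, 0, 2)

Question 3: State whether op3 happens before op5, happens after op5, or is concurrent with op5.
Answer: concurrent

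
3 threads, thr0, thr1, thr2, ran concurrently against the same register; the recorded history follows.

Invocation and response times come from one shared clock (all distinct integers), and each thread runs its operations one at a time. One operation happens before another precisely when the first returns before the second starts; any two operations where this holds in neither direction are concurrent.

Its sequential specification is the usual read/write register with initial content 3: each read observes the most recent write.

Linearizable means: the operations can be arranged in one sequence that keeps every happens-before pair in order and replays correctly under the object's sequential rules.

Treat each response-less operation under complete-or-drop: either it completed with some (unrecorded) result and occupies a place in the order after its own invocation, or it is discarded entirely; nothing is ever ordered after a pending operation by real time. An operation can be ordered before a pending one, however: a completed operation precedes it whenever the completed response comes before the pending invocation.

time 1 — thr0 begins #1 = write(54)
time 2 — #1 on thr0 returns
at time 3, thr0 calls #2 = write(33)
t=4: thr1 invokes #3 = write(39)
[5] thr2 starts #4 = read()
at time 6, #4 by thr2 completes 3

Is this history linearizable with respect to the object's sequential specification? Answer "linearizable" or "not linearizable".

not linearizable

cut after 5 events: linearizable; cut after 6 events (#4 responds, time 6): not linearizable
a single order respects real time; the 2 completed register operations fail replay along it
no completion choice of the 2 pending operations (#2, #3) rescues it — every subset was tried
take #1, #4 (pending dropped): step 2 already fails, because #4 read() → 3 cannot occur there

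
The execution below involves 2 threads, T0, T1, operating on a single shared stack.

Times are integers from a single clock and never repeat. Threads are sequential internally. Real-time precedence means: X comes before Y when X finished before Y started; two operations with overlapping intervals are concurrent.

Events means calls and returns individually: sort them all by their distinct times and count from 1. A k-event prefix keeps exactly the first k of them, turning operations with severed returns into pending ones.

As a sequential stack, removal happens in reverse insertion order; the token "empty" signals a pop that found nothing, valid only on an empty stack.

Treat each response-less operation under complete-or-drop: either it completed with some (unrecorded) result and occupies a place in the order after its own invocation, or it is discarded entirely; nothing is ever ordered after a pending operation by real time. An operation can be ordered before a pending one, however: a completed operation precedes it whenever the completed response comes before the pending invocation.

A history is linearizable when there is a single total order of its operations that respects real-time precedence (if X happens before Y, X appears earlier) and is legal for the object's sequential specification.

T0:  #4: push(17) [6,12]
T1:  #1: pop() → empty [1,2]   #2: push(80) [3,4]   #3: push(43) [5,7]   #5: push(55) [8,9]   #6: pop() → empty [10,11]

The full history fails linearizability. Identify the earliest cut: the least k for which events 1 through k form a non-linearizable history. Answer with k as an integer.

events 1..10 are still linearizable — one witness is #1, #2, #3, #4, #5:
after step 1 (#1 pop() → empty): stack <>
after step 2 (#2 push(80)): stack <80>
after step 3 (#3 push(43)): stack <80,43>
after step 4 (#4 push(17) (pending, included)): stack <80,43,17>
after step 5 (#5 push(55)): stack <80,43,17,55>
event 11 — #6's response, time 11 — after it, nothing linearizes
no completion choice of the 1 pending operation (#4) rescues it — every subset was tried
e.g. #1, #2, #3, #5, #6 (pending dropped): illegal at step 5, since #6 pop() → empty cannot apply there

11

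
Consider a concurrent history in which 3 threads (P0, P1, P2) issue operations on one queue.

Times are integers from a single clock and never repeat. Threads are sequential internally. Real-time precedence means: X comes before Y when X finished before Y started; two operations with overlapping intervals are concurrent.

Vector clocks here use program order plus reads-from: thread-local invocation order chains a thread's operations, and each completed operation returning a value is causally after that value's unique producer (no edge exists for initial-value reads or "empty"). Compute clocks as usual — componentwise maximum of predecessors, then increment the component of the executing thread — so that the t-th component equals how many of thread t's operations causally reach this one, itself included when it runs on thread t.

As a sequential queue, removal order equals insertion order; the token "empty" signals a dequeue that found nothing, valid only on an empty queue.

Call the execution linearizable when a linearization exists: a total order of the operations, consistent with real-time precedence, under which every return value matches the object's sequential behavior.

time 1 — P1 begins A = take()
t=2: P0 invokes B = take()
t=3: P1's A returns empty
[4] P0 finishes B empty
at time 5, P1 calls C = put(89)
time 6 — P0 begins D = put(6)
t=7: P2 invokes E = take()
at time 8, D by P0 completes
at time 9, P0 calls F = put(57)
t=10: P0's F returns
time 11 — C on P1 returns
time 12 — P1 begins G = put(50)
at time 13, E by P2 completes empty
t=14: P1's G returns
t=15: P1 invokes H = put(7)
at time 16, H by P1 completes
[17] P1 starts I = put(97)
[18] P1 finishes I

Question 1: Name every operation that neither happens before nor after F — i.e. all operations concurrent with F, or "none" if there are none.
C, E

F spans [9,10]: anything still running between times 9 and 10 counts as concurrent
A [1,3]: before
B [2,4]: before
C [5,11]: concurrent
D [6,8]: before
E [7,13]: concurrent
G [12,14]: after
H [15,16]: after
I [17,18]: after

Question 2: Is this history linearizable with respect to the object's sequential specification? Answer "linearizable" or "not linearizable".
linearizable

witness order: A, B, E, C, D, F, G, H, I
step 1: A take() → empty — queue <>
step 2: B take() → empty — queue <>
step 3: E take() → empty — queue <>
step 4: C put(89) — queue <89>
step 5: D put(6) — queue <89,6>
step 6: F put(57) — queue <89,6,57>
step 7: G put(50) — queue <89,6,57,50>
step 8: H put(7) — queue <89,6,57,50,7>
step 9: I put(97) — queue <89,6,57,50,7,97>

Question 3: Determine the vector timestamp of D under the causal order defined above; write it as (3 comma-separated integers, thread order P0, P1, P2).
(2, 0, 0)

root op E, invoked 7: fresh clock plus P2's own tick → (0, 0, 1)
root op A, invoked 1: fresh clock plus P1's own tick → (0, 1, 0)
root op B, invoked 2: fresh clock plus P0's own tick → (1, 0, 0)
C, invoked 5, takes VC(A)=(0, 1, 0) under max, adds 1 for P1 → (0, 2, 0)
D, invoked 6, takes VC(B)=(1, 0, 0) under max, adds 1 for P0 → (2, 0, 0)
G, invoked 12, takes VC(C)=(0, 2, 0) under max, adds 1 for P1 → (0, 3, 0)
F, invoked 9, takes VC(D)=(2, 0, 0) under max, adds 1 for P0 → (3, 0, 0)
H, invoked 15, takes VC(G)=(0, 3, 0) under max, adds 1 for P1 → (0, 4, 0)
I, invoked 17, takes VC(H)=(0, 4, 0) under max, adds 1 for P1 → (0, 5, 0)
target: VC(D) = (2, 0, 0)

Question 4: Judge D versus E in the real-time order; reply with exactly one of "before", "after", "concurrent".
concurrent

D spans [6,8], E spans [7,13]
the intervals overlap in both directions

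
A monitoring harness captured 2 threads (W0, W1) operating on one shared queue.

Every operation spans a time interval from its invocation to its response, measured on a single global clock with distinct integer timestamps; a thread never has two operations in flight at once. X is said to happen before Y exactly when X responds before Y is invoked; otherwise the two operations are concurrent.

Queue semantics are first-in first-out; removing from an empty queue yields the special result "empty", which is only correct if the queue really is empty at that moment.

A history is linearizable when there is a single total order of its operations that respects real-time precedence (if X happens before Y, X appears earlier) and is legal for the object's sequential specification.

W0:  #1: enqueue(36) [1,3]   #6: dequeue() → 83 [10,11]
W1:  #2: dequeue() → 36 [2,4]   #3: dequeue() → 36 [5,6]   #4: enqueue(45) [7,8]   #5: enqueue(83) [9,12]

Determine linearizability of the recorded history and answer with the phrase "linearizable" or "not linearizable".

not linearizable

prefix check: 1..5 passes, 1..6 fails once #3's time-6 response joins
every one of the 2 real-time-consistent orders over 3 completed queue ops fails the sequential spec
sample order #1, #2, #3 stalls at step 3 — #3 dequeue() → 36 has no legal effect
sample order #2, #1, #3 stalls at step 1 — #2 dequeue() → 36 has no legal effect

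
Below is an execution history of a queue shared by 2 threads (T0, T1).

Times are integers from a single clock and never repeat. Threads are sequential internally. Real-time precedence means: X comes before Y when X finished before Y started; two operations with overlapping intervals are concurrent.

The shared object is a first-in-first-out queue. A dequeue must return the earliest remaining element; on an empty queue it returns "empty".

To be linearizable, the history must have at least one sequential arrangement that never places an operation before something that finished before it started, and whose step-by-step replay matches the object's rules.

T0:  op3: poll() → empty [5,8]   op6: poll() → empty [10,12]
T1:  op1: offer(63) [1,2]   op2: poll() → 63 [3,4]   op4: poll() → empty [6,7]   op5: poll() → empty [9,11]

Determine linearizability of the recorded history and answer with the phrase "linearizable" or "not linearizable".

linearizable

a witness: op1, op2, op3, op4, op5, op6
after step 1 (op1 offer(63)): queue <63>
after step 2 (op2 poll() → 63): queue <>
after step 3 (op3 poll() → empty): queue <>
after step 4 (op4 poll() → empty): queue <>
after step 5 (op5 poll() → empty): queue <>
after step 6 (op6 poll() → empty): queue <>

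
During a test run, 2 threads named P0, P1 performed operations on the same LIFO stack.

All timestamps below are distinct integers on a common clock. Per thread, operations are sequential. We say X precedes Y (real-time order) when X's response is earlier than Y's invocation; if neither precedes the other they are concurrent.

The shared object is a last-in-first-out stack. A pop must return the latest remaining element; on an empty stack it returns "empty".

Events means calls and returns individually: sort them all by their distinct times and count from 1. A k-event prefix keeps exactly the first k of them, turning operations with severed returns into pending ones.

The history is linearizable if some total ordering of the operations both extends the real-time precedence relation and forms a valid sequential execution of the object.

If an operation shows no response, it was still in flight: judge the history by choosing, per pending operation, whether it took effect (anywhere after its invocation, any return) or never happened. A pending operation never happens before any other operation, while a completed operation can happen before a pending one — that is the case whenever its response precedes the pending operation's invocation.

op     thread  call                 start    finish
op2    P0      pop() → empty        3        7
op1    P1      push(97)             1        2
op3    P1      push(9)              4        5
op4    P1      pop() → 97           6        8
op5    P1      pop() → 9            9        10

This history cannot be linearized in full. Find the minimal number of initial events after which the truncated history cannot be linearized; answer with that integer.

7

events 1..6 are still linearizable — one witness is op1, op2, op3:
step 1: op1 push(97) — stack <97>
step 2: op2 pop() (pending, included) — stack <>
step 3: op3 push(9) — stack <9>
with event 7 included (op2 responding at time 7), all real-time-consistent orders fail
every completion of the 1 pending operation (op4) was checked; none linearizes
one such order, op1, op2, op3 (pending dropped), breaks at step 2 where op2 pop() → empty is illegal
one such order, op1, op3, op2 (pending dropped), breaks at step 3 where op2 pop() → empty is illegal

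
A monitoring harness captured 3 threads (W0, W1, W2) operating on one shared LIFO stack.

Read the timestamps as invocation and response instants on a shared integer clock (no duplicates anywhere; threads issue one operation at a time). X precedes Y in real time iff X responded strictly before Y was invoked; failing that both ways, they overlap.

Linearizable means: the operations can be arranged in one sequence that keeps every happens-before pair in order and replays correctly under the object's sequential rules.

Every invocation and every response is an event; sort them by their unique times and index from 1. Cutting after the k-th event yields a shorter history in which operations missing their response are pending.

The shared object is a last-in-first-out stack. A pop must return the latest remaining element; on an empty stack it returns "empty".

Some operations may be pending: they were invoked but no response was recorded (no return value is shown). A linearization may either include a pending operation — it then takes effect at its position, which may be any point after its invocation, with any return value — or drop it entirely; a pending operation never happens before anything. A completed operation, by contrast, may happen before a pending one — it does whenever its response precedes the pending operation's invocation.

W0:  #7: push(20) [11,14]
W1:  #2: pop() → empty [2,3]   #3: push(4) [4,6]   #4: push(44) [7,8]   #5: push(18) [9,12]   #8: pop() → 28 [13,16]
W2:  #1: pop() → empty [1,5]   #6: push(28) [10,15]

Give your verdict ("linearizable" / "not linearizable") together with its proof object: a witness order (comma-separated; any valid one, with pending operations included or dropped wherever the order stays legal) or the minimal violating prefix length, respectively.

linearizable — witness: #1, #2, #3, #4, #5, #6, #8, #7

after step 1 (#1 pop() → empty): stack <>
after step 2 (#2 pop() → empty): stack <>
after step 3 (#3 push(4)): stack <4>
after step 4 (#4 push(44)): stack <4,44>
after step 5 (#5 push(18)): stack <4,44,18>
after step 6 (#6 push(28)): stack <4,44,18,28>
after step 7 (#8 pop() → 28): stack <4,44,18>
after step 8 (#7 push(20)): stack <4,44,18,20>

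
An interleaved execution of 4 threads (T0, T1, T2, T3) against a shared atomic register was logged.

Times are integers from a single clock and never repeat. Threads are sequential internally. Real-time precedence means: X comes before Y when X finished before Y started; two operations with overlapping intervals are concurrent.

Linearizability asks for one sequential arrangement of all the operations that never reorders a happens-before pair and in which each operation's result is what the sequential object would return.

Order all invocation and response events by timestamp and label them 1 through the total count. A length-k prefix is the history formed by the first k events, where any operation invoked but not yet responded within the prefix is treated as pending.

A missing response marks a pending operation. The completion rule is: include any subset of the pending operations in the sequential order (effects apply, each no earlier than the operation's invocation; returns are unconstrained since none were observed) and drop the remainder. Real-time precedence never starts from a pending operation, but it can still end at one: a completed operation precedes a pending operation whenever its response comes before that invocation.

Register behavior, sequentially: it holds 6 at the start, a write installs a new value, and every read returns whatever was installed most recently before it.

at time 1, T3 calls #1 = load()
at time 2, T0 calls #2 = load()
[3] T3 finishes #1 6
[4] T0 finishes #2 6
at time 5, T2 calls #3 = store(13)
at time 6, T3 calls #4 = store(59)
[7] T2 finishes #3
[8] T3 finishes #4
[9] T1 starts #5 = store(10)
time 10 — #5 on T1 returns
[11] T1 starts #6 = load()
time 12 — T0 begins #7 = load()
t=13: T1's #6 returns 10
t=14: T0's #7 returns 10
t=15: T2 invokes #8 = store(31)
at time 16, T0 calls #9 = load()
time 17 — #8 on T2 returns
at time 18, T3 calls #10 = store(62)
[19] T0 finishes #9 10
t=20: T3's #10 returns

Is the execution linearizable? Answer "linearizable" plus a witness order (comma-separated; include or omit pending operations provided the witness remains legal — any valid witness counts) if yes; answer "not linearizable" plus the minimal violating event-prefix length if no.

linearizable — witness: #1, #2, #3, #4, #5, #6, #7, #9, #8, #10

1. #1 load() → 6, leaving value 6
2. #2 load() → 6, leaving value 6
3. #3 store(13), leaving value 13
4. #4 store(59), leaving value 59
5. #5 store(10), leaving value 10
6. #6 load() → 10, leaving value 10
7. #7 load() → 10, leaving value 10
8. #9 load() → 10, leaving value 10
9. #8 store(31), leaving value 31
10. #10 store(62), leaving value 62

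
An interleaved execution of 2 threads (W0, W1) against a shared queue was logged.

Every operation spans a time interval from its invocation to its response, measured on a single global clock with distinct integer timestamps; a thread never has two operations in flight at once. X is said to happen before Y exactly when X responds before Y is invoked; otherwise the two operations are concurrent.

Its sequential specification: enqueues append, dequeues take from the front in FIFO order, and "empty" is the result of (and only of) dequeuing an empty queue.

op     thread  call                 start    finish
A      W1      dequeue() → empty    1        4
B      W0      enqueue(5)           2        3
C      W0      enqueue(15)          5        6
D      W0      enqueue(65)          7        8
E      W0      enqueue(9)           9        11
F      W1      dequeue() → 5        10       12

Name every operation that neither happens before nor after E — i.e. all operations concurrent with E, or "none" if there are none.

F

E spans [9,11]: anything still running between times 9 and 11 counts as concurrent
A [1,4]: before
B [2,3]: before
C [5,6]: before
D [7,8]: before
F [10,12]: concurrent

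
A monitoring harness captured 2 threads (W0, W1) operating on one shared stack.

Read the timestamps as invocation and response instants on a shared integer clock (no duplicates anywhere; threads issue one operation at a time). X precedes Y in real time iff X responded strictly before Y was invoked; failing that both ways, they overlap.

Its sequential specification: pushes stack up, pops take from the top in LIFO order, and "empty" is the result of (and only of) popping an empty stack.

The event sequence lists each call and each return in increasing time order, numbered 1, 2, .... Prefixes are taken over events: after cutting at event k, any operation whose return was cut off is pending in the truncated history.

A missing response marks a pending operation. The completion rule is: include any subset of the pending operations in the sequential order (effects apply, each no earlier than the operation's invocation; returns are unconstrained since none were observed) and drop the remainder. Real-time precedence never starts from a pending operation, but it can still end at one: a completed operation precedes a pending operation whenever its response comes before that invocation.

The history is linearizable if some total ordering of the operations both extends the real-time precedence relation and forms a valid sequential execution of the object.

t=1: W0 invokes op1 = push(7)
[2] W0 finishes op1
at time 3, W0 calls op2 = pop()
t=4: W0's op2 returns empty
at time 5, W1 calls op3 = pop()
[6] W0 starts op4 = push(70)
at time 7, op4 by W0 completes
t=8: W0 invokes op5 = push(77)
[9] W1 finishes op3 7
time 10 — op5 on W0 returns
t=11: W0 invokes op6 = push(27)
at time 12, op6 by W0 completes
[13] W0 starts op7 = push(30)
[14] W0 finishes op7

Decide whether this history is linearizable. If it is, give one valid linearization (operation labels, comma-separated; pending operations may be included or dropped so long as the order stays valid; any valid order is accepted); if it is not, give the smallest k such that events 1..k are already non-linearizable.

not linearizable — minimal violating prefix: 4 events

the violation lands at event 4, op2's response at time 4: events 1..3 linearize, events 1..4 do not
the completed operations (2 total) allow one real-time order; the stack replay rejects it
take op1, op2: step 2 already fails, because op2 pop() → empty cannot occur there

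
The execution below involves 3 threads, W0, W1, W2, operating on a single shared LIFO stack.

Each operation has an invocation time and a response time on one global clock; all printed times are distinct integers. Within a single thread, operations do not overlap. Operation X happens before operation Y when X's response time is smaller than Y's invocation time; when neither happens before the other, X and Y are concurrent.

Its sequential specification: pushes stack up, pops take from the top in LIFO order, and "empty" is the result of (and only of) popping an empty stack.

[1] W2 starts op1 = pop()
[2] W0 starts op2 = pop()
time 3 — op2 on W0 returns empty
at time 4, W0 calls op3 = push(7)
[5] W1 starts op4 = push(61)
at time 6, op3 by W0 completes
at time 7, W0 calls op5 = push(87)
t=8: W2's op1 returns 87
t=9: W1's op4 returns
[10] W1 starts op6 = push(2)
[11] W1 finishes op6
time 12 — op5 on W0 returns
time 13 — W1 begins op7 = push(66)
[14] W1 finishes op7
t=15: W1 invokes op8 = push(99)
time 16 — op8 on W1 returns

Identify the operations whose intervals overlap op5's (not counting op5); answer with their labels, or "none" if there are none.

op1, op4, op6

op5 spans [7,12]; an op avoiding the whole window 7..12 is ordered, any other is concurrent
op1 [1,8]: concurrent
op2 [2,3]: before
op3 [4,6]: before
op4 [5,9]: concurrent
op6 [10,11]: concurrent
op7 [13,14]: after
op8 [15,16]: after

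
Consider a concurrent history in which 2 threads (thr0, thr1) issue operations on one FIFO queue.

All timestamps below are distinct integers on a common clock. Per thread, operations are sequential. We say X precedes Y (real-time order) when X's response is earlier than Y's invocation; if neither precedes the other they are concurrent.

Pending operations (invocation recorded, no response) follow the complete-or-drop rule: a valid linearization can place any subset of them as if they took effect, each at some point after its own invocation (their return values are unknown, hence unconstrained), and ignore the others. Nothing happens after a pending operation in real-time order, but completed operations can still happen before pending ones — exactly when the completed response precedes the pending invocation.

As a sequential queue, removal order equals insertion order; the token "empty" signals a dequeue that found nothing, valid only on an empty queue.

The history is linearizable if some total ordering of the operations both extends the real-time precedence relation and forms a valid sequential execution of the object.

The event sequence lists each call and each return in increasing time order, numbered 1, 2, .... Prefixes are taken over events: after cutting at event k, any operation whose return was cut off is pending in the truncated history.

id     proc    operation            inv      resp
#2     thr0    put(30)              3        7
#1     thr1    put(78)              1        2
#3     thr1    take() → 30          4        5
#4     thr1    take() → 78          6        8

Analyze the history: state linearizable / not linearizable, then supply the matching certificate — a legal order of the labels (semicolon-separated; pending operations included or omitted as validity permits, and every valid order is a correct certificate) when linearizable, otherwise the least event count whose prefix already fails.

already the first 5 events (up to #3's response at time 5) admit no linearization; the first 4 still do
the completed operations (2 total) allow one real-time order; the FIFO queue replay rejects it
no completion choice of the 1 pending operation (#2) rescues it — every subset was tried
one such order, #1, #3 (pending dropped), breaks at step 2 where #3 take() → 30 is illegal

not linearizable — minimal violating prefix: 5 events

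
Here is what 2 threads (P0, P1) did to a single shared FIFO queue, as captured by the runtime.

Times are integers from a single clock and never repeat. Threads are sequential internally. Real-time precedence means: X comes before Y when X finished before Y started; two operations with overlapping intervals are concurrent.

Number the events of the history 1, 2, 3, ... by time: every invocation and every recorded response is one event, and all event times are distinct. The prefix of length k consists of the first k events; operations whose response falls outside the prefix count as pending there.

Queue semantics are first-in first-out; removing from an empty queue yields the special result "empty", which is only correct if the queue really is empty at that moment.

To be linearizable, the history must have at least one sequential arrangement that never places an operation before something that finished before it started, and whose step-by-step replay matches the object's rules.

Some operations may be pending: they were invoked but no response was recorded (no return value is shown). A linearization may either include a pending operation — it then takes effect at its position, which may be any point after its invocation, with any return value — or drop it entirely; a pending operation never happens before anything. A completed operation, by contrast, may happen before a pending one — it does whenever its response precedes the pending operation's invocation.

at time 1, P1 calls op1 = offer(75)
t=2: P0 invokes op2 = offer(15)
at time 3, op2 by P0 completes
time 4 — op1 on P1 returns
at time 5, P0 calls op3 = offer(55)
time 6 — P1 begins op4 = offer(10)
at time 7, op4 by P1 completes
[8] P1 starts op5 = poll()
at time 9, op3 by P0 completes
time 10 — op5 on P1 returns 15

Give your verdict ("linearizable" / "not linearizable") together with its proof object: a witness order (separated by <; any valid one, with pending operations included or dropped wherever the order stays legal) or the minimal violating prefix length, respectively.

1. op2 offer(15), leaving queue <15>
2. op1 offer(75), leaving queue <15,75>
3. op3 offer(55), leaving queue <15,75,55>
4. op4 offer(10), leaving queue <15,75,55,10>
5. op5 poll() → 15, leaving queue <75,55,10>

linearizable — witness: op2 < op1 < op3 < op4 < op5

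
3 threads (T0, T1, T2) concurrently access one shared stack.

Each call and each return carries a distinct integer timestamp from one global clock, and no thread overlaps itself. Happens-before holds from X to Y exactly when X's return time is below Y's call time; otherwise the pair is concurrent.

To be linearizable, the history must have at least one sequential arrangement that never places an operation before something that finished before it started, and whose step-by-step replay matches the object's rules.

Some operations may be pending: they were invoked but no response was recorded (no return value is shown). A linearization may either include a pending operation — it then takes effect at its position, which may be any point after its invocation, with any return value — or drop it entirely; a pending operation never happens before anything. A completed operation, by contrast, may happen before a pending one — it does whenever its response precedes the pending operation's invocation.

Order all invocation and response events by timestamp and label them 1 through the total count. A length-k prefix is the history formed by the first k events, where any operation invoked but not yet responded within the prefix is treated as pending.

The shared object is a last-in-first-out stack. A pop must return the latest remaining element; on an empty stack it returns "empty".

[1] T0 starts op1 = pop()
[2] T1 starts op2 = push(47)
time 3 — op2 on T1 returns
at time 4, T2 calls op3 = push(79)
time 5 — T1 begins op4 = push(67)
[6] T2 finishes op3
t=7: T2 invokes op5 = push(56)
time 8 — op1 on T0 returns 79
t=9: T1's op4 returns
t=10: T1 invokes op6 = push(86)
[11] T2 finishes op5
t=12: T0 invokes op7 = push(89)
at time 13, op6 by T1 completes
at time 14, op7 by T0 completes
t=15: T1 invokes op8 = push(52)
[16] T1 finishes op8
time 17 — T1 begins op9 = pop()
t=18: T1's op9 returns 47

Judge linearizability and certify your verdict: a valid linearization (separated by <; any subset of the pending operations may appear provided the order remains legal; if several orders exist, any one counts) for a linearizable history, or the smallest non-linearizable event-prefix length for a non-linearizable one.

already the first 18 events (up to op9's response at time 18) admit no linearization; the first 17 still do
38 orders of the 9 completed stack ops respect real time; none is legal
take op1, op2, op3, op4, op5, op6, op7, op8, op9: step 1 already fails, because op1 pop() → 79 cannot occur there
take op1, op2, op3, op4, op5, op7, op6, op8, op9: step 1 already fails, because op1 pop() → 79 cannot occur there

not linearizable — minimal violating prefix: 18 events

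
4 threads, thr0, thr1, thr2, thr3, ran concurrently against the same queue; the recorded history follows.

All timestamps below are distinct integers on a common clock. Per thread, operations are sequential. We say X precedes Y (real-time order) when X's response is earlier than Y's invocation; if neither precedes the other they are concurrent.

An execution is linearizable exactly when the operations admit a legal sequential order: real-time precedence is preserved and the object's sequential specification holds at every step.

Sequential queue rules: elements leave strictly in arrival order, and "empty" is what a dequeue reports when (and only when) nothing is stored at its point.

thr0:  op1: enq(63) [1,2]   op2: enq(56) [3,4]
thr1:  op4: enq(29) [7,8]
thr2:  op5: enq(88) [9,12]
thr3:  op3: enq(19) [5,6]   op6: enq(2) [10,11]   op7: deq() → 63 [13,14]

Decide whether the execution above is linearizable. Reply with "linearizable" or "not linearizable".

linearizable

a witness: op1, op2, op3, op4, op5, op6, op7
after step 1 (op1 enq(63)): queue <63>
after step 2 (op2 enq(56)): queue <63,56>
after step 3 (op3 enq(19)): queue <63,56,19>
after step 4 (op4 enq(29)): queue <63,56,19,29>
after step 5 (op5 enq(88)): queue <63,56,19,29,88>
after step 6 (op6 enq(2)): queue <63,56,19,29,88,2>
after step 7 (op7 deq() → 63): queue <56,19,29,88,2>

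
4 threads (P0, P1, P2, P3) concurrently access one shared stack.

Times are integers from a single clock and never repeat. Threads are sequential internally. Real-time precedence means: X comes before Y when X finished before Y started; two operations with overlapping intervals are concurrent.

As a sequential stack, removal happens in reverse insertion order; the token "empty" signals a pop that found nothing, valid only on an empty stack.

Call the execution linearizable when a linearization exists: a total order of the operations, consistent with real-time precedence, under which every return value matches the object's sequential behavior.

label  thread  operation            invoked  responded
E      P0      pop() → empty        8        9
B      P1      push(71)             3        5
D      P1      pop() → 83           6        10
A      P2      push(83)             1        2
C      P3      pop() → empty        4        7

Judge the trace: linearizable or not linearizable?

not linearizable

already the first 7 events (up to C's response at time 7) admit no linearization; the first 6 still do
the 3 completed operations admit 2 real-time orders; each fails the stack replay
including or dropping the 1 pending operation (D) in any combination fails
take A, B, C (pending dropped): step 3 already fails, because C pop() → empty cannot occur there
take A, C, B (pending dropped): step 2 already fails, because C pop() → empty cannot occur there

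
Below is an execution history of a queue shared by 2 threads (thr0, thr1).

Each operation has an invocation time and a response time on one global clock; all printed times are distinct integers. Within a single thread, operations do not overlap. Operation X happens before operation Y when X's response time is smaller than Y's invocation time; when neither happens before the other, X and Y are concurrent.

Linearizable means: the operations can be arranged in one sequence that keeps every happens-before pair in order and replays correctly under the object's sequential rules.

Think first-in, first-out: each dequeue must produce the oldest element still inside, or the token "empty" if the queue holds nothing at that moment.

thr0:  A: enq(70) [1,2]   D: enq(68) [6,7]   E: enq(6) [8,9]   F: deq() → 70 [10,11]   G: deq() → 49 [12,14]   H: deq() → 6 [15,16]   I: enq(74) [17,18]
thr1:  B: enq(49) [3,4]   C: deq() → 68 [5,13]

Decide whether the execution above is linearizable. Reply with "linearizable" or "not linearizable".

linearizable

witness order: A, B, D, E, F, G, C, H, I
after step 1 (A enq(70)): queue <70>
after step 2 (B enq(49)): queue <70,49>
after step 3 (D enq(68)): queue <70,49,68>
after step 4 (E enq(6)): queue <70,49,68,6>
after step 5 (F deq() → 70): queue <49,68,6>
after step 6 (G deq() → 49): queue <68,6>
after step 7 (C deq() → 68): queue <6>
after step 8 (H deq() → 6): queue <>
after step 9 (I enq(74)): queue <74>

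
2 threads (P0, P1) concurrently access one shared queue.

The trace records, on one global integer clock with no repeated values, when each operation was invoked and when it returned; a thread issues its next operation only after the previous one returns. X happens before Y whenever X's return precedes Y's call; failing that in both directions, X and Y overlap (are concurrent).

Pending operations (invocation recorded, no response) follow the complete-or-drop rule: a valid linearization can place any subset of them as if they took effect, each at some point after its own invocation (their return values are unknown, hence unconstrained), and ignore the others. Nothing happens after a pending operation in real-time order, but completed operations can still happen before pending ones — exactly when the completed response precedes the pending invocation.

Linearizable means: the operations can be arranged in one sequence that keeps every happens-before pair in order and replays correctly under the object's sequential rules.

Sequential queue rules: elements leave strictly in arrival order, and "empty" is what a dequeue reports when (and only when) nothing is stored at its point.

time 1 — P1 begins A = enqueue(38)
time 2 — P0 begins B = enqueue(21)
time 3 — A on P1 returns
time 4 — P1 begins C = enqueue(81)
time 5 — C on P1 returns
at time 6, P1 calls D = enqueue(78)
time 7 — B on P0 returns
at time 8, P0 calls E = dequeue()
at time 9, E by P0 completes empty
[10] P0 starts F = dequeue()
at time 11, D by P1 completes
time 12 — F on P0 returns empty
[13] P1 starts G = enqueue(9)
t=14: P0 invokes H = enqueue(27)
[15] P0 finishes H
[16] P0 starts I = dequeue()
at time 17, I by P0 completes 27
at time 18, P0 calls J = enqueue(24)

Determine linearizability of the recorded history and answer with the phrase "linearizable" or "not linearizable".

not linearizable

already the first 9 events (up to E's response at time 9) admit no linearization; the first 8 still do
checked exhaustively: 3 real-time-consistent orders of 4 completed operations, zero legal queue replays
no escape via the 1 pending operation (D): every completion choice fails
take A, B, C, E (pending dropped): step 4 already fails, because E dequeue() → empty cannot occur there
take A, C, B, E (pending dropped): step 4 already fails, because E dequeue() → empty cannot occur there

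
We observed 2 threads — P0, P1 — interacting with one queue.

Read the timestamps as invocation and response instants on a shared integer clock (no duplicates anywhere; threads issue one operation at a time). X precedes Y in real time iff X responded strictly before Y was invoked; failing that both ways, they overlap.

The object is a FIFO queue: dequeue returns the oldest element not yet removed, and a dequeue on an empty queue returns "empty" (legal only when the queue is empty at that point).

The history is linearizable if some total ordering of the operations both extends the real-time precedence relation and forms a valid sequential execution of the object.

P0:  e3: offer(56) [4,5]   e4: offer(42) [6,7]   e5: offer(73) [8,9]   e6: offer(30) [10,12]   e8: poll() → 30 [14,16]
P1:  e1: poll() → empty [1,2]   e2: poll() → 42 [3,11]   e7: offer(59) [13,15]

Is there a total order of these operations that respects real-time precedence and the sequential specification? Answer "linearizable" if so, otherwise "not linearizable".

not linearizable

events 1..10 are fine; event 11 — the response of e2 at time 11 — makes the prefix non-linearizable
real-time-consistent orders of the 5 completed operations: 4 — all fail the queue replay
no escape via the 1 pending operation (e6): every completion choice fails
one such order, e1, e2, e3, e4, e5 (pending dropped), breaks at step 2 where e2 poll() → 42 is illegal
one such order, e1, e3, e2, e4, e5 (pending dropped), breaks at step 3 where e2 poll() → 42 is illegal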